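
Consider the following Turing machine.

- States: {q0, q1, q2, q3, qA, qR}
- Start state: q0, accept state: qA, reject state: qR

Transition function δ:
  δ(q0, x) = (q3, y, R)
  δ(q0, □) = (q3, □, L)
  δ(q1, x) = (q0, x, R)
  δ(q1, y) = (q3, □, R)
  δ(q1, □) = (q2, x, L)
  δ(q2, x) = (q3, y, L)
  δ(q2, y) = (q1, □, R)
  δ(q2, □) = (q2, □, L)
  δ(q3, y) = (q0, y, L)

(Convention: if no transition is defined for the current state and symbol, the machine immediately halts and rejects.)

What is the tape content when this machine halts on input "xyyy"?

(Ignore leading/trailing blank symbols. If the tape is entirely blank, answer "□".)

Execution trace:
Initial: [q0]xyyy
Step 1: δ(q0, x) = (q3, y, R) → y[q3]yyy
Step 2: δ(q3, y) = (q0, y, L) → [q0]yyyy

No transition is defined for δ(q0, y). By convention the machine halts and rejects.

Final tape (ignoring leading/trailing blanks): yyyy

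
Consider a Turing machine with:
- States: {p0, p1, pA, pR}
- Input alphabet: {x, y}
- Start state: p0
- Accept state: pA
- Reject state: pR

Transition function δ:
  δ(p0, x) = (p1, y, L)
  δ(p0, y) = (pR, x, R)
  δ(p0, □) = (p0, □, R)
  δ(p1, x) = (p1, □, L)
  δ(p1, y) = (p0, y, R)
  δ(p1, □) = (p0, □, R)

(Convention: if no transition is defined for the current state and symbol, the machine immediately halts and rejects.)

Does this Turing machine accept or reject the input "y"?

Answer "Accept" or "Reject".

Execution trace:
Initial: [p0]y
Step 1: δ(p0, y) = (pR, x, R) → x[pR]□

The machine reaches the reject state pR and halts.

Answer: Reject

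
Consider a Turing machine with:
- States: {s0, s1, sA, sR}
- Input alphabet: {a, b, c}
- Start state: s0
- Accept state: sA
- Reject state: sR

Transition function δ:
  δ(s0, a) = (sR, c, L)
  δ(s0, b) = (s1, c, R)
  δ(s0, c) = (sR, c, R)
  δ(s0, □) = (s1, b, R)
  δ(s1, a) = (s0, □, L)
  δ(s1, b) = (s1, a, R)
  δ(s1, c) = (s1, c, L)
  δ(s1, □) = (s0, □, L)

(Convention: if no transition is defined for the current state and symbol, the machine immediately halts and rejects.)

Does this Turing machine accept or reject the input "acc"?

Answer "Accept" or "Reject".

Execution trace:
Initial: [s0]acc
Step 1: δ(s0, a) = (sR, c, L) → [sR]□ccc

The machine reaches the reject state sR and halts.

Answer: Reject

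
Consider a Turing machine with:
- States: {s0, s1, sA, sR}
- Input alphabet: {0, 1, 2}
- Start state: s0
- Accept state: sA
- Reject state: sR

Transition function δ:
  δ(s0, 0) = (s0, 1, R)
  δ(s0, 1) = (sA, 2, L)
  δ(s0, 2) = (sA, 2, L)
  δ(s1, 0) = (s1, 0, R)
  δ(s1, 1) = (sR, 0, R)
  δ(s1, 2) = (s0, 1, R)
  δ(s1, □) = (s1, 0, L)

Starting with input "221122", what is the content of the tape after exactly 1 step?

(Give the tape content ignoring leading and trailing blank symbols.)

Execution trace:
Initial: [s0]221122
Step 1: δ(s0, 2) = (sA, 2, L) → [sA]□221122

The machine reaches the accept state sA and halts.

After 1 step, the tape (ignoring leading/trailing blanks) is: 221122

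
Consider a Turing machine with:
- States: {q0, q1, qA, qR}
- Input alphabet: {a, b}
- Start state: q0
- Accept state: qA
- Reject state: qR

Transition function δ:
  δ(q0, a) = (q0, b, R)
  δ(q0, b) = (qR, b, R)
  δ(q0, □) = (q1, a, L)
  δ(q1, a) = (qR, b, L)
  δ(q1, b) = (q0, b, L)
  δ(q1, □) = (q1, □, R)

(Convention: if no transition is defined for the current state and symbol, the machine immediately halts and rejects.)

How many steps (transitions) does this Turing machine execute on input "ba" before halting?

Execution trace:
Initial: [q0]ba
Step 1: δ(q0, b) = (qR, b, R) → b[qR]a

The machine reaches the reject state qR and halts.

The machine executed 1 step before halting.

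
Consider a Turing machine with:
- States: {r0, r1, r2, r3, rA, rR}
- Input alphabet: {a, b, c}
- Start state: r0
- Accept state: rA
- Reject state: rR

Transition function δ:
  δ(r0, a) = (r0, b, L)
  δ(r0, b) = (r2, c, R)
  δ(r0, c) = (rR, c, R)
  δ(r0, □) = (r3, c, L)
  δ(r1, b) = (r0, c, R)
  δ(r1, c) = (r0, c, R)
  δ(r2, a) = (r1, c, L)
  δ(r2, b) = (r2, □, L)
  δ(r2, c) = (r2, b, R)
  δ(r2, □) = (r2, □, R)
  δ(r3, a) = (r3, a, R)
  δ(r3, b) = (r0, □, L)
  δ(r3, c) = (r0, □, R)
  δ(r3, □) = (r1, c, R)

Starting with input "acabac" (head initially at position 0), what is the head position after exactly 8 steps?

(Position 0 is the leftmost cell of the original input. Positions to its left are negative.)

Execution trace (head position shown):
Step 0: [r0]acabac  (head at position 0)
Step 1: move left → [r0]□bcabac  (head at position -1)
Step 2: move left → [r3]□cbcabac  (head at position -2)
Step 3: move right → c[r1]cbcabac  (head at position -1)
Step 4: move right → cc[r0]bcabac  (head at position 0)
Step 5: move right → ccc[r2]cabac  (head at position 1)
Step 6: move right → cccb[r2]abac  (head at position 2)
Step 7: move left → ccc[r1]bcbac  (head at position 1)
Step 8: move right → cccc[r0]cbac  (head at position 2)

After 8 steps, the head is at position 2.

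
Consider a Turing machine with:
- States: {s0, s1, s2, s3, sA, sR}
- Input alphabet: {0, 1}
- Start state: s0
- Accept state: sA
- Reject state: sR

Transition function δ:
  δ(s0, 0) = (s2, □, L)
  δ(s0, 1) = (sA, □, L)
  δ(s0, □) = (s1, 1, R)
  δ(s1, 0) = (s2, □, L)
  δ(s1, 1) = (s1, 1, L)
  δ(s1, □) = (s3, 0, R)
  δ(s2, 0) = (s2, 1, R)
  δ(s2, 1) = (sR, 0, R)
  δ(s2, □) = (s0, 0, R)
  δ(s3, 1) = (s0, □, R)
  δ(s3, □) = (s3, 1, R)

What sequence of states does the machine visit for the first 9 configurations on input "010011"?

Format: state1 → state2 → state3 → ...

Execution trace:
Initial: [s0]010011
Step 1: δ(s0, 0) = (s2, □, L) → [s2]□□10011
Step 2: δ(s2, □) = (s0, 0, R) → 0[s0]□10011
Step 3: δ(s0, □) = (s1, 1, R) → 01[s1]10011
Step 4: δ(s1, 1) = (s1, 1, L) → 0[s1]110011
Step 5: δ(s1, 1) = (s1, 1, L) → [s1]0110011
Step 6: δ(s1, 0) = (s2, □, L) → [s2]□□110011
Step 7: δ(s2, □) = (s0, 0, R) → 0[s0]□110011
Step 8: δ(s0, □) = (s1, 1, R) → 01[s1]110011

State sequence: s0 → s2 → s0 → s1 → s1 → s1 → s2 → s0 → s1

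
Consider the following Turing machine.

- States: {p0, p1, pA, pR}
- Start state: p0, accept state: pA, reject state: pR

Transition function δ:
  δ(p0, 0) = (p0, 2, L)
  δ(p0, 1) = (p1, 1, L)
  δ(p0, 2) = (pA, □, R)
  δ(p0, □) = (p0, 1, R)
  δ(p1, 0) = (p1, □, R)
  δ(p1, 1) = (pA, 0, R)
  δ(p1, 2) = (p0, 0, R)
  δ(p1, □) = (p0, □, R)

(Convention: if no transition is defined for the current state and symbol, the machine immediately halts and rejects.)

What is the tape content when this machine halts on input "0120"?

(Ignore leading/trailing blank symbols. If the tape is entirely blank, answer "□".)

Execution trace:
Initial: [p0]0120
Step 1: δ(p0, 0) = (p0, 2, L) → [p0]□2120
Step 2: δ(p0, □) = (p0, 1, R) → 1[p0]2120
Step 3: δ(p0, 2) = (pA, □, R) → 1□[pA]120

The machine reaches the accept state pA and halts.

Final tape (ignoring leading/trailing blanks): 1□120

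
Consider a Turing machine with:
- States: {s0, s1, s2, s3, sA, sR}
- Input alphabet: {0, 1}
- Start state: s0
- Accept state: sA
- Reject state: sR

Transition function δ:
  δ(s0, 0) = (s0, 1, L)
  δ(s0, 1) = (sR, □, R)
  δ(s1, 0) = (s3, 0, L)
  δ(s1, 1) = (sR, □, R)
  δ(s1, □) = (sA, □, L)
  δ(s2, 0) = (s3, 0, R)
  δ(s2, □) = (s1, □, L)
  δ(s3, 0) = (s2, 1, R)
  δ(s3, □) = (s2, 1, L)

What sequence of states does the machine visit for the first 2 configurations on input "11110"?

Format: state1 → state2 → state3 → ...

Execution trace:
Initial: [s0]11110
Step 1: δ(s0, 1) = (sR, □, R) → □[sR]1110

The machine reaches the reject state sR and halts.

State sequence: s0 → sR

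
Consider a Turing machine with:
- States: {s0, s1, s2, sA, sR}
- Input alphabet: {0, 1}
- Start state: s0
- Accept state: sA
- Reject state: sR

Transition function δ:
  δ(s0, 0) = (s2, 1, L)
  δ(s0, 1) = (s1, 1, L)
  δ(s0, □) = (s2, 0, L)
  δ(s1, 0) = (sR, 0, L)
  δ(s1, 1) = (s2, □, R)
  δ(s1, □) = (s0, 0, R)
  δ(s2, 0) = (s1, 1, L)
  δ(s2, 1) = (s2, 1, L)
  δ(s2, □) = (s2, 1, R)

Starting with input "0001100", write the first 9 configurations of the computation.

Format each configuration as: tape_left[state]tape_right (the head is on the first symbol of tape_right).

Transitions applied:
Step 1: δ(s0, 0) = (s2, 1, L)
Step 2: δ(s2, □) = (s2, 1, R)
Step 3: δ(s2, 1) = (s2, 1, L)
Step 4: δ(s2, 1) = (s2, 1, L)
Step 5: δ(s2, □) = (s2, 1, R)
Step 6: δ(s2, 1) = (s2, 1, L)
Step 7: δ(s2, 1) = (s2, 1, L)
Step 8: δ(s2, □) = (s2, 1, R)

The first 9 configurations are:
[s0]0001100 ⊢ [s2]□1001100 ⊢ 1[s2]1001100 ⊢ [s2]11001100 ⊢ [s2]□11001100 ⊢ 1[s2]11001100 ⊢ [s2]111001100 ⊢ [s2]□111001100 ⊢ 1[s2]111001100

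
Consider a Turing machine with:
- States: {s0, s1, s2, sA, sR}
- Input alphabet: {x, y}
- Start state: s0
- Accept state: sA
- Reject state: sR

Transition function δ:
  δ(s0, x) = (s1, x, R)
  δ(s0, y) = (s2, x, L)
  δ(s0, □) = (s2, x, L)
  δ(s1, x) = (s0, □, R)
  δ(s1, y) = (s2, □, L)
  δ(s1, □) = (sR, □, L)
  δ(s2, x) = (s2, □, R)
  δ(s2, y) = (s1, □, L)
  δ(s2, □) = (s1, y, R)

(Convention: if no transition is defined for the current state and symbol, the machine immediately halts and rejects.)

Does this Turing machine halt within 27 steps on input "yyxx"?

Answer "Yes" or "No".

Execution trace:
Initial: [s0]yyxx
Step 1: δ(s0, y) = (s2, x, L) → [s2]□xyxx
Step 2: δ(s2, □) = (s1, y, R) → y[s1]xyxx
Step 3: δ(s1, x) = (s0, □, R) → y□[s0]yxx
Step 4: δ(s0, y) = (s2, x, L) → y[s2]□xxx
Step 5: δ(s2, □) = (s1, y, R) → yy[s1]xxx
Step 6: δ(s1, x) = (s0, □, R) → yy□[s0]xx
Step 7: δ(s0, x) = (s1, x, R) → yy□x[s1]x
Step 8: δ(s1, x) = (s0, □, R) → yy□x□[s0]□
Step 9: δ(s0, □) = (s2, x, L) → yy□x[s2]□x
Step 10: δ(s2, □) = (s1, y, R) → yy□xy[s1]x
Step 11: δ(s1, x) = (s0, □, R) → yy□xy□[s0]□
Step 12: δ(s0, □) = (s2, x, L) → yy□xy[s2]□x
Step 13: δ(s2, □) = (s1, y, R) → yy□xyy[s1]x
Step 14: δ(s1, x) = (s0, □, R) → yy□xyy□[s0]□
Step 15: δ(s0, □) = (s2, x, L) → yy□xyy[s2]□x
Step 16: δ(s2, □) = (s1, y, R) → yy□xyyy[s1]x
Step 17: δ(s1, x) = (s0, □, R) → yy□xyyy□[s0]□
Step 18: δ(s0, □) = (s2, x, L) → yy□xyyy[s2]□x
Step 19: δ(s2, □) = (s1, y, R) → yy□xyyyy[s1]x
Step 20: δ(s1, x) = (s0, □, R) → yy□xyyyy□[s0]□
Step 21: δ(s0, □) = (s2, x, L) → yy□xyyyy[s2]□x
Step 22: δ(s2, □) = (s1, y, R) → yy□xyyyyy[s1]x
Step 23: δ(s1, x) = (s0, □, R) → yy□xyyyyy□[s0]□
Step 24: δ(s0, □) = (s2, x, L) → yy□xyyyyy[s2]□x
Step 25: δ(s2, □) = (s1, y, R) → yy□xyyyyyy[s1]x
Step 26: δ(s1, x) = (s0, □, R) → yy□xyyyyyy□[s0]□
Step 27: δ(s0, □) = (s2, x, L) → yy□xyyyyyy[s2]□x

The machine has not reached a halting state after 27 steps.
The machine did not halt within the 27-step bound.

Answer: No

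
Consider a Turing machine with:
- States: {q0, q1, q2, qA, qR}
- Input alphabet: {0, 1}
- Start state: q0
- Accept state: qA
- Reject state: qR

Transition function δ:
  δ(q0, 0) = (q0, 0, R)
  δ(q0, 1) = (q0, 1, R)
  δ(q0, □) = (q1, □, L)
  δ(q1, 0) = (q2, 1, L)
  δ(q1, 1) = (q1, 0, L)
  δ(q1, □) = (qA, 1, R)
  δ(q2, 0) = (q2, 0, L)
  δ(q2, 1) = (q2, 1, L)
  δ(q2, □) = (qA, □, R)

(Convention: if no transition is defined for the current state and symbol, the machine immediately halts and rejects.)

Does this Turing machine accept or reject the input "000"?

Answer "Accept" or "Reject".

Execution trace:
Initial: [q0]000
Step 1: δ(q0, 0) = (q0, 0, R) → 0[q0]00
Step 2: δ(q0, 0) = (q0, 0, R) → 00[q0]0
Step 3: δ(q0, 0) = (q0, 0, R) → 000[q0]□
Step 4: δ(q0, □) = (q1, □, L) → 00[q1]0□
Step 5: δ(q1, 0) = (q2, 1, L) → 0[q2]01□
Step 6: δ(q2, 0) = (q2, 0, L) → [q2]001□
Step 7: δ(q2, 0) = (q2, 0, L) → [q2]□001□
Step 8: δ(q2, □) = (qA, □, R) → □[qA]001□

The machine reaches the accept state qA and halts.

Answer: Accept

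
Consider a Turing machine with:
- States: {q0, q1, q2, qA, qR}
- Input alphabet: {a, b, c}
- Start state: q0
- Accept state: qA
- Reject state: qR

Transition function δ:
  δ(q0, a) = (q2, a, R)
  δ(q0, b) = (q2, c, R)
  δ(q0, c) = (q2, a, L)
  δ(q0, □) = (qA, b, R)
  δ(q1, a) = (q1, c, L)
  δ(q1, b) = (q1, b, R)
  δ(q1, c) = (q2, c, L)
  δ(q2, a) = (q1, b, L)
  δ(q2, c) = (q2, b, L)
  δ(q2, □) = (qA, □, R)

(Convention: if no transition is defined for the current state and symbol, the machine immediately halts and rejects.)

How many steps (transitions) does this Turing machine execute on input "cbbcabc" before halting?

Execution trace:
Initial: [q0]cbbcabc
Step 1: δ(q0, c) = (q2, a, L) → [q2]□abbcabc
Step 2: δ(q2, □) = (qA, □, R) → □[qA]abbcabc

The machine reaches the accept state qA and halts.

The machine executed 2 steps before halting.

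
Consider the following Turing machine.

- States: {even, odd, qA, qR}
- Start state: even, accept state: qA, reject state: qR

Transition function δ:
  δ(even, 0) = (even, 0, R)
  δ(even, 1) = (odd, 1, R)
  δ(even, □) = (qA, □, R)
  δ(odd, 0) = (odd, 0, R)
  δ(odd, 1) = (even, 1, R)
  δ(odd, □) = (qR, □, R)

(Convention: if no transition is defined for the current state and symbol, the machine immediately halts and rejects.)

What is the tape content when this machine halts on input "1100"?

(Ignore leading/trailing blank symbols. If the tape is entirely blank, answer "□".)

Execution trace:
Initial: [even]1100
Step 1: δ(even, 1) = (odd, 1, R) → 1[odd]100
Step 2: δ(odd, 1) = (even, 1, R) → 11[even]00
Step 3: δ(even, 0) = (even, 0, R) → 110[even]0
Step 4: δ(even, 0) = (even, 0, R) → 1100[even]□
Step 5: δ(even, □) = (qA, □, R) → 1100□[qA]□

The machine reaches the accept state qA and halts.

Final tape (ignoring leading/trailing blanks): 1100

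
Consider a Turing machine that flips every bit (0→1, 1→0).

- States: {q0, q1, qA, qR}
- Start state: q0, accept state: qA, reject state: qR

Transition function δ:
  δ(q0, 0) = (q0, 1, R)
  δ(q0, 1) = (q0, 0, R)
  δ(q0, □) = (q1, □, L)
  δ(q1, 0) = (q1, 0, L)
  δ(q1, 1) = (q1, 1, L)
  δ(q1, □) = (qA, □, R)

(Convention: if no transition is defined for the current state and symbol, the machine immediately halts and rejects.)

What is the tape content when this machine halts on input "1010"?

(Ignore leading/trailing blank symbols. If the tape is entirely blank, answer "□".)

Execution trace:
Initial: [q0]1010
Step 1: δ(q0, 1) = (q0, 0, R) → 0[q0]010
Step 2: δ(q0, 0) = (q0, 1, R) → 01[q0]10
Step 3: δ(q0, 1) = (q0, 0, R) → 010[q0]0
Step 4: δ(q0, 0) = (q0, 1, R) → 0101[q0]□
Step 5: δ(q0, □) = (q1, □, L) → 010[q1]1□
Step 6: δ(q1, 1) = (q1, 1, L) → 01[q1]01□
Step 7: δ(q1, 0) = (q1, 0, L) → 0[q1]101□
Step 8: δ(q1, 1) = (q1, 1, L) → [q1]0101□
Step 9: δ(q1, 0) = (q1, 0, L) → [q1]□0101□
Step 10: δ(q1, □) = (qA, □, R) → □[qA]0101□

The machine reaches the accept state qA and halts.

Final tape (ignoring leading/trailing blanks): 0101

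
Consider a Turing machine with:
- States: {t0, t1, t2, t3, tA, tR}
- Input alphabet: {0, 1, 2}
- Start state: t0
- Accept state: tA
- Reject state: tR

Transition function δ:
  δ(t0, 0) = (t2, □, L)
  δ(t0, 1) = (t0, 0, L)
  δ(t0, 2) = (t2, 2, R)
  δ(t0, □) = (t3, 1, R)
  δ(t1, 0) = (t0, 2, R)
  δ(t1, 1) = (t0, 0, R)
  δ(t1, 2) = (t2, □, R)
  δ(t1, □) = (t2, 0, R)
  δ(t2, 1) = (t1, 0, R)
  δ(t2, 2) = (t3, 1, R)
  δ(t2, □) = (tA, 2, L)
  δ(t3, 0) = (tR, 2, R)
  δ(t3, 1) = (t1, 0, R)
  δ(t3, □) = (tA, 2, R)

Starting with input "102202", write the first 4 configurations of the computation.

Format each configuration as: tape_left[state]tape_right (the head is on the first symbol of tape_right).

Transitions applied:
Step 1: δ(t0, 1) = (t0, 0, L)
Step 2: δ(t0, □) = (t3, 1, R)
Step 3: δ(t3, 0) = (tR, 2, R)

The first 4 configurations are:
[t0]102202 ⊢ [t0]□002202 ⊢ 1[t3]002202 ⊢ 12[tR]02202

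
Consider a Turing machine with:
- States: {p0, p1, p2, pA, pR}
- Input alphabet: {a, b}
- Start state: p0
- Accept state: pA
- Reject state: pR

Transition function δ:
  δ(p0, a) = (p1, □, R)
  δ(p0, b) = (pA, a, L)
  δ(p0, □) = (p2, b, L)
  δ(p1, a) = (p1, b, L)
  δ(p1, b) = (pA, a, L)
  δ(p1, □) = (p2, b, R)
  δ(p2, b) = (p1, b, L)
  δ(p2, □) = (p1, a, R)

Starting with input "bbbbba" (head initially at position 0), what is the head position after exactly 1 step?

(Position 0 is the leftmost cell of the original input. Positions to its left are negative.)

Execution trace (head position shown):
Step 0: [p0]bbbbba  (head at position 0)
Step 1: move left → [pA]□abbbba  (head at position -1)

After 1 step, the head is at position -1.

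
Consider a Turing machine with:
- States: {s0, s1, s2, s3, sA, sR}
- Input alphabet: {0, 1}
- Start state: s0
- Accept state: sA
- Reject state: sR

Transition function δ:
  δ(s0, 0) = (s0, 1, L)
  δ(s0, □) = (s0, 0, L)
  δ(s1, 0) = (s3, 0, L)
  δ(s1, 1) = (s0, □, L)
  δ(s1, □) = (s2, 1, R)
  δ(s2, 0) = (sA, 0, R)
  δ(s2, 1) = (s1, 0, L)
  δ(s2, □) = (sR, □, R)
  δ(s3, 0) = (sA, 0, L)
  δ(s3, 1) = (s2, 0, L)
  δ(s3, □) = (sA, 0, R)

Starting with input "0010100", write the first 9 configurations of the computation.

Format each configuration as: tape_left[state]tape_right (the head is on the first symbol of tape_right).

Transitions applied:
Step 1: δ(s0, 0) = (s0, 1, L)
Step 2: δ(s0, □) = (s0, 0, L)
Step 3: δ(s0, □) = (s0, 0, L)
Step 4: δ(s0, □) = (s0, 0, L)
Step 5: δ(s0, □) = (s0, 0, L)
Step 6: δ(s0, □) = (s0, 0, L)
Step 7: δ(s0, □) = (s0, 0, L)
Step 8: δ(s0, □) = (s0, 0, L)

The first 9 configurations are:
[s0]0010100 ⊢ [s0]□1010100 ⊢ [s0]□01010100 ⊢ [s0]□001010100 ⊢ [s0]□0001010100 ⊢ [s0]□00001010100 ⊢ [s0]□000001010100 ⊢ [s0]□0000001010100 ⊢ [s0]□00000001010100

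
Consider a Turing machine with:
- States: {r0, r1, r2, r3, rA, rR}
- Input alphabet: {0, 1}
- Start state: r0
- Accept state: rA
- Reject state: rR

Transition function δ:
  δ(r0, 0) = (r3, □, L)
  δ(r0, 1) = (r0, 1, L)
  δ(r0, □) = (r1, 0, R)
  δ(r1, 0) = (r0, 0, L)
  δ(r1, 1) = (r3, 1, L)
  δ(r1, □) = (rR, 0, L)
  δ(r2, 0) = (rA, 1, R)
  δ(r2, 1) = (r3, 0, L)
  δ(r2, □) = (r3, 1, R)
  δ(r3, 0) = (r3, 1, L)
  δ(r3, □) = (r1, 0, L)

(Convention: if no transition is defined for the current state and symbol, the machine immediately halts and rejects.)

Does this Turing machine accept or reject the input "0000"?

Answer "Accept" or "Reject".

Execution trace:
Initial: [r0]0000
Step 1: δ(r0, 0) = (r3, □, L) → [r3]□□000
Step 2: δ(r3, □) = (r1, 0, L) → [r1]□0□000
Step 3: δ(r1, □) = (rR, 0, L) → [rR]□00□000

The machine reaches the reject state rR and halts.

Answer: Reject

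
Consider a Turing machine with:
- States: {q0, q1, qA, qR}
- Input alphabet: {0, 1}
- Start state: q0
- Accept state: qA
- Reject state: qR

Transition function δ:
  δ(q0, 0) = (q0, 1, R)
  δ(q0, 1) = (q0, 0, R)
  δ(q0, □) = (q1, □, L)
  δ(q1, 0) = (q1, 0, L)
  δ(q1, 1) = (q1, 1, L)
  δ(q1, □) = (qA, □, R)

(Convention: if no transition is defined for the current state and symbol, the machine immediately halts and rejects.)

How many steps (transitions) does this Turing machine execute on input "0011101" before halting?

Execution trace:
Initial: [q0]0011101
Step 1: δ(q0, 0) = (q0, 1, R) → 1[q0]011101
Step 2: δ(q0, 0) = (q0, 1, R) → 11[q0]11101
Step 3: δ(q0, 1) = (q0, 0, R) → 110[q0]1101
Step 4: δ(q0, 1) = (q0, 0, R) → 1100[q0]101
Step 5: δ(q0, 1) = (q0, 0, R) → 11000[q0]01
Step 6: δ(q0, 0) = (q0, 1, R) → 110001[q0]1
Step 7: δ(q0, 1) = (q0, 0, R) → 1100010[q0]□
Step 8: δ(q0, □) = (q1, □, L) → 110001[q1]0□
Step 9: δ(q1, 0) = (q1, 0, L) → 11000[q1]10□
Step 10: δ(q1, 1) = (q1, 1, L) → 1100[q1]010□
Step 11: δ(q1, 0) = (q1, 0, L) → 110[q1]0010□
Step 12: δ(q1, 0) = (q1, 0, L) → 11[q1]00010□
Step 13: δ(q1, 0) = (q1, 0, L) → 1[q1]100010□
Step 14: δ(q1, 1) = (q1, 1, L) → [q1]1100010□
Step 15: δ(q1, 1) = (q1, 1, L) → [q1]□1100010□
Step 16: δ(q1, □) = (qA, □, R) → □[qA]1100010□

The machine reaches the accept state qA and halts.

The machine executed 16 steps before halting.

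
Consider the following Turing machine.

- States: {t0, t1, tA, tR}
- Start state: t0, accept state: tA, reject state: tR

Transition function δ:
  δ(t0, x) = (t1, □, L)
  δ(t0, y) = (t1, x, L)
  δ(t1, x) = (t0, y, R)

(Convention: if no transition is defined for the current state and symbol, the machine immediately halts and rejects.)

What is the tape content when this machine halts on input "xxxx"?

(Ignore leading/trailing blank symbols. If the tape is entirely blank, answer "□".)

Execution trace:
Initial: [t0]xxxx
Step 1: δ(t0, x) = (t1, □, L) → [t1]□□xxx

No transition is defined for δ(t1, □). By convention the machine halts and rejects.

Final tape (ignoring leading/trailing blanks): xxx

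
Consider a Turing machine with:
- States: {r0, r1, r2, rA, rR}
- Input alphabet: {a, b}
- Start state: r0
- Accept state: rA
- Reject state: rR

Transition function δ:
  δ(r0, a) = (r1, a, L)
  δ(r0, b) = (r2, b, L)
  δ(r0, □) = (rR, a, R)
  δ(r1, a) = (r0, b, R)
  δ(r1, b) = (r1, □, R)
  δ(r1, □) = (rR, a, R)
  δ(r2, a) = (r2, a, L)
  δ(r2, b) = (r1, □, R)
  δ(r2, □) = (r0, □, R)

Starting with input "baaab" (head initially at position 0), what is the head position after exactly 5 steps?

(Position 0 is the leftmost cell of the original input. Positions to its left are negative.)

Execution trace (head position shown):
Step 0: [r0]baaab  (head at position 0)
Step 1: move left → [r2]□baaab  (head at position -1)
Step 2: move right → □[r0]baaab  (head at position 0)
Step 3: move left → [r2]□baaab  (head at position -1)
Step 4: move right → □[r0]baaab  (head at position 0)
Step 5: move left → [r2]□baaab  (head at position -1)

After 5 steps, the head is at position -1.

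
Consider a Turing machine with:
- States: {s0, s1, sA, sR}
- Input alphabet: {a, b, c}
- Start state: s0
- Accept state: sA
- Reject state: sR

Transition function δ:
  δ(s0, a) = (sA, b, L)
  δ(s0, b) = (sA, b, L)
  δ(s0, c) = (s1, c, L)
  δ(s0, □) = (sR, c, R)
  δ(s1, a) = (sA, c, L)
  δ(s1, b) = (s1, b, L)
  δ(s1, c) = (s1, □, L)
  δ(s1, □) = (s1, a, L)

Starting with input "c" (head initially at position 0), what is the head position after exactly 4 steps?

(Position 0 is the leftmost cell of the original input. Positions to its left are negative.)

Execution trace (head position shown):
Step 0: [s0]c  (head at position 0)
Step 1: move left → [s1]□c  (head at position -1)
Step 2: move left → [s1]□ac  (head at position -2)
Step 3: move left → [s1]□aac  (head at position -3)
Step 4: move left → [s1]□aaac  (head at position -4)

After 4 steps, the head is at position -4.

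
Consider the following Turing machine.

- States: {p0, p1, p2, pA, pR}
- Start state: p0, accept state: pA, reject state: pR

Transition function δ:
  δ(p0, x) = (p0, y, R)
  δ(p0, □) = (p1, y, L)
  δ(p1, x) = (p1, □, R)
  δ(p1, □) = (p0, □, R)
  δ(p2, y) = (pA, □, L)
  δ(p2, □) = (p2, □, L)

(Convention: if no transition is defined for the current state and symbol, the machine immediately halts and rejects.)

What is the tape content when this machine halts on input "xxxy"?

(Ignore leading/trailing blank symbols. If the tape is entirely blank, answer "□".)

Execution trace:
Initial: [p0]xxxy
Step 1: δ(p0, x) = (p0, y, R) → y[p0]xxy
Step 2: δ(p0, x) = (p0, y, R) → yy[p0]xy
Step 3: δ(p0, x) = (p0, y, R) → yyy[p0]y

No transition is defined for δ(p0, y). By convention the machine halts and rejects.

Final tape (ignoring leading/trailing blanks): yyyy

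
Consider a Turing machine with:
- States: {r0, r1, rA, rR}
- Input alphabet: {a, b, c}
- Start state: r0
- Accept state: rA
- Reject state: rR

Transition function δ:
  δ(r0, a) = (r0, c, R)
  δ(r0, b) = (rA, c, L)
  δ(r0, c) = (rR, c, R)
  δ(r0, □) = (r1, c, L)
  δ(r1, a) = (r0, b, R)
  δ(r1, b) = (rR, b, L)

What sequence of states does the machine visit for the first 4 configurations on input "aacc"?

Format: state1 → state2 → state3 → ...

Execution trace:
Initial: [r0]aacc
Step 1: δ(r0, a) = (r0, c, R) → c[r0]acc
Step 2: δ(r0, a) = (r0, c, R) → cc[r0]cc
Step 3: δ(r0, c) = (rR, c, R) → ccc[rR]c

The machine reaches the reject state rR and halts.

State sequence: r0 → r0 → r0 → rR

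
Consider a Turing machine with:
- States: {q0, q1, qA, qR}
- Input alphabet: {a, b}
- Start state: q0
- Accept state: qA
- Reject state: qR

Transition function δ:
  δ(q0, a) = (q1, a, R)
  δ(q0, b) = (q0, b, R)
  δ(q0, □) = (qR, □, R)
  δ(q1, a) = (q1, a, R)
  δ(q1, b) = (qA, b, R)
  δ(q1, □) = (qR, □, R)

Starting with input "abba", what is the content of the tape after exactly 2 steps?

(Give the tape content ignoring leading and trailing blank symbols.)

Execution trace:
Initial: [q0]abba
Step 1: δ(q0, a) = (q1, a, R) → a[q1]bba
Step 2: δ(q1, b) = (qA, b, R) → ab[qA]ba

The machine reaches the accept state qA and halts.

After 2 steps, the tape (ignoring leading/trailing blanks) is: abba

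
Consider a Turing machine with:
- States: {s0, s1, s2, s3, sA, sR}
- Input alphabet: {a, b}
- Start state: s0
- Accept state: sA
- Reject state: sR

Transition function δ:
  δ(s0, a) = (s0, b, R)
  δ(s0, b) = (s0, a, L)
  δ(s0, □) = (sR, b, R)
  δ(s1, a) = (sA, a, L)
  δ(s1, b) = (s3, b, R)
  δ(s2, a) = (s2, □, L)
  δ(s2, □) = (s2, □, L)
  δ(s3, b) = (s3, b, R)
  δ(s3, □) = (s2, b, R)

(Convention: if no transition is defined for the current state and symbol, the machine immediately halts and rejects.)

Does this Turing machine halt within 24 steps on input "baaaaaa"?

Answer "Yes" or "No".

Execution trace:
Initial: [s0]baaaaaa
Step 1: δ(s0, b) = (s0, a, L) → [s0]□aaaaaaa
Step 2: δ(s0, □) = (sR, b, R) → b[sR]aaaaaaa

The machine reaches the reject state sR and halts.
The machine halted after 2 steps (within the 24-step bound).

Answer: Yes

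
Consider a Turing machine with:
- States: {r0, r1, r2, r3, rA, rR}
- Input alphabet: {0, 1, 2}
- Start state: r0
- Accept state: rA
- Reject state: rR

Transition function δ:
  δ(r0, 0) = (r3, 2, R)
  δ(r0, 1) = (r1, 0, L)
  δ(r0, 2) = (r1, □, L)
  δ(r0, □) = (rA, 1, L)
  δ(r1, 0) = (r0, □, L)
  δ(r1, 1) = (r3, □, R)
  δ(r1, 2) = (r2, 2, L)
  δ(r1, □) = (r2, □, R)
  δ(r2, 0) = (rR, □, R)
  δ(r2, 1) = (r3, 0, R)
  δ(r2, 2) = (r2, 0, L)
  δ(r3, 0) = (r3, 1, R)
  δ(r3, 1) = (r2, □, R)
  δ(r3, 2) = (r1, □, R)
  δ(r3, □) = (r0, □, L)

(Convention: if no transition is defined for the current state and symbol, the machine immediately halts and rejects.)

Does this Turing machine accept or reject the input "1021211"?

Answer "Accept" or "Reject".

Execution trace:
Initial: [r0]1021211
Step 1: δ(r0, 1) = (r1, 0, L) → [r1]□0021211
Step 2: δ(r1, □) = (r2, □, R) → □[r2]0021211
Step 3: δ(r2, 0) = (rR, □, R) → □□[rR]021211

The machine reaches the reject state rR and halts.

Answer: Reject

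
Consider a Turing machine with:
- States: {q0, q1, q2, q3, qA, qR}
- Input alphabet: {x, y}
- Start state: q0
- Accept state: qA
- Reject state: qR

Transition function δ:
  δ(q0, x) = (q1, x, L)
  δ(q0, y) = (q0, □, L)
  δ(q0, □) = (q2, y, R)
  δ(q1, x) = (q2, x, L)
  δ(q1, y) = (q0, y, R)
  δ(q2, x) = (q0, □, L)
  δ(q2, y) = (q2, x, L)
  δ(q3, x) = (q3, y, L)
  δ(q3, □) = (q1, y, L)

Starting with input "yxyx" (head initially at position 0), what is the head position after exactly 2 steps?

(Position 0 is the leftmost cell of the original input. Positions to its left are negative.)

Execution trace (head position shown):
Step 0: [q0]yxyx  (head at position 0)
Step 1: move left → [q0]□□xyx  (head at position -1)
Step 2: move right → y[q2]□xyx  (head at position 0)

After 2 steps, the head is at position 0.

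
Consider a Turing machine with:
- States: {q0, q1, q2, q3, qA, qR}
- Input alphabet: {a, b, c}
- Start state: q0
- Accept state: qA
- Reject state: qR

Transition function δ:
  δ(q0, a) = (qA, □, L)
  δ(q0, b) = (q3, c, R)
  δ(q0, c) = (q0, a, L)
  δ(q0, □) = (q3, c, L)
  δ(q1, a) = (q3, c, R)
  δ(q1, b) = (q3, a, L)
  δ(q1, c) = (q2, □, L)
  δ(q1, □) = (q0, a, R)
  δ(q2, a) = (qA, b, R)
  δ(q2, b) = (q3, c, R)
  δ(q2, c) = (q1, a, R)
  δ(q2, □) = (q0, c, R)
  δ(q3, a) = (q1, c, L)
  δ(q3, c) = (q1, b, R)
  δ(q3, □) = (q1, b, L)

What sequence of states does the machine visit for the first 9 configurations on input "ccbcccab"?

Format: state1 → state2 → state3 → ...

Execution trace:
Initial: [q0]ccbcccab
Step 1: δ(q0, c) = (q0, a, L) → [q0]□acbcccab
Step 2: δ(q0, □) = (q3, c, L) → [q3]□cacbcccab
Step 3: δ(q3, □) = (q1, b, L) → [q1]□bcacbcccab
Step 4: δ(q1, □) = (q0, a, R) → a[q0]bcacbcccab
Step 5: δ(q0, b) = (q3, c, R) → ac[q3]cacbcccab
Step 6: δ(q3, c) = (q1, b, R) → acb[q1]acbcccab
Step 7: δ(q1, a) = (q3, c, R) → acbc[q3]cbcccab
Step 8: δ(q3, c) = (q1, b, R) → acbcb[q1]bcccab

State sequence: q0 → q0 → q3 → q1 → q0 → q3 → q1 → q3 → q1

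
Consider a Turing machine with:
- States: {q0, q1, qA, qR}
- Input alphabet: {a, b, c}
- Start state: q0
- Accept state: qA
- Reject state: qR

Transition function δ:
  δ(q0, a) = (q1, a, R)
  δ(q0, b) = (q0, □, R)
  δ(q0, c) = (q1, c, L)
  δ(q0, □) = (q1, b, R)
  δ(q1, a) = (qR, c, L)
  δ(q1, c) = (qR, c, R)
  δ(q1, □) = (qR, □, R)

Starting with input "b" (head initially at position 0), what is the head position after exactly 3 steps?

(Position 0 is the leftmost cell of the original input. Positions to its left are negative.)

Execution trace (head position shown):
Step 0: [q0]b  (head at position 0)
Step 1: move right → □[q0]□  (head at position 1)
Step 2: move right → □b[q1]□  (head at position 2)
Step 3: move right → □b□[qR]□  (head at position 3)

After 3 steps, the head is at position 3.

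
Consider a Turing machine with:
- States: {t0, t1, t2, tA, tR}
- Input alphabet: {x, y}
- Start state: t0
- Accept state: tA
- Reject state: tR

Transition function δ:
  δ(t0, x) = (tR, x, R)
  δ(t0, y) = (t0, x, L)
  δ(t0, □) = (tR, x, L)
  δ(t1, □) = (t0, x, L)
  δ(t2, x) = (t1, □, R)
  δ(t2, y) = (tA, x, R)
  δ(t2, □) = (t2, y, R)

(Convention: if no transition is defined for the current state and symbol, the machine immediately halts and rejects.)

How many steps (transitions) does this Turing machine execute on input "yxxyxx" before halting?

Execution trace:
Initial: [t0]yxxyxx
Step 1: δ(t0, y) = (t0, x, L) → [t0]□xxxyxx
Step 2: δ(t0, □) = (tR, x, L) → [tR]□xxxxyxx

The machine reaches the reject state tR and halts.

The machine executed 2 steps before halting.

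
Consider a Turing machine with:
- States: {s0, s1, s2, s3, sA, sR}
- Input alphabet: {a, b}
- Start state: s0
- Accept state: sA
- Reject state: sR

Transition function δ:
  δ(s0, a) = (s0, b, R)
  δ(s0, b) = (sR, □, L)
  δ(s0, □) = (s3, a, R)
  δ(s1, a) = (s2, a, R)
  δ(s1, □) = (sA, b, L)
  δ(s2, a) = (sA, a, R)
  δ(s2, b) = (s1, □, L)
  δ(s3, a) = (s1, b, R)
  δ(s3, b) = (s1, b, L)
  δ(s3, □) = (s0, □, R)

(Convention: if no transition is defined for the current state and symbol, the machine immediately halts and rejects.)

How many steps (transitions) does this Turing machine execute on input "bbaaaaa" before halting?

Execution trace:
Initial: [s0]bbaaaaa
Step 1: δ(s0, b) = (sR, □, L) → [sR]□□baaaaa

The machine reaches the reject state sR and halts.

The machine executed 1 step before halting.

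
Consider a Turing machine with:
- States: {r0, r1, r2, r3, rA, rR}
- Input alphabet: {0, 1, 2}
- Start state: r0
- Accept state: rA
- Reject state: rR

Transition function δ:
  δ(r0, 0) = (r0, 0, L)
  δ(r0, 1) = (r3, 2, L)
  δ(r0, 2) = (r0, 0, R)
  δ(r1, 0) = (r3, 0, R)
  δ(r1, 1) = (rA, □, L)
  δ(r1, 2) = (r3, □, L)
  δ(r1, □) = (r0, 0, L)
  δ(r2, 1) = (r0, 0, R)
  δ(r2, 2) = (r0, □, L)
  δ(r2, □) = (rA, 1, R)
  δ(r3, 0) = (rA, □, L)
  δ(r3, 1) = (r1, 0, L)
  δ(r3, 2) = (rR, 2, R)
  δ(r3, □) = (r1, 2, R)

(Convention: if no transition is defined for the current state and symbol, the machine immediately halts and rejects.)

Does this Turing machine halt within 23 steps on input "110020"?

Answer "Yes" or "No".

Execution trace:
Initial: [r0]110020
Step 1: δ(r0, 1) = (r3, 2, L) → [r3]□210020
Step 2: δ(r3, □) = (r1, 2, R) → 2[r1]210020
Step 3: δ(r1, 2) = (r3, □, L) → [r3]2□10020
Step 4: δ(r3, 2) = (rR, 2, R) → 2[rR]□10020

The machine reaches the reject state rR and halts.
The machine halted after 4 steps (within the 23-step bound).

Answer: Yes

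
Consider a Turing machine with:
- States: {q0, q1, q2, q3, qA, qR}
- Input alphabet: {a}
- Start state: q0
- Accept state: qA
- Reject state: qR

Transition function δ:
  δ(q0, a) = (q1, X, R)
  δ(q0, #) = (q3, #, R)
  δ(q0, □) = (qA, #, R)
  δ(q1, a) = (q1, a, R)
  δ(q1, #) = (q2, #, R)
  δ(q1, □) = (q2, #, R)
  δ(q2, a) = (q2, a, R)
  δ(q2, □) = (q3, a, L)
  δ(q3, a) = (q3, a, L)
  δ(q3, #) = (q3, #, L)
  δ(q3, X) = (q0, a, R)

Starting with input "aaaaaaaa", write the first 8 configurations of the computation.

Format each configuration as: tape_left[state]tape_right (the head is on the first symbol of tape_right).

Transitions applied:
Step 1: δ(q0, a) = (q1, X, R)
Step 2: δ(q1, a) = (q1, a, R)
Step 3: δ(q1, a) = (q1, a, R)
Step 4: δ(q1, a) = (q1, a, R)
Step 5: δ(q1, a) = (q1, a, R)
Step 6: δ(q1, a) = (q1, a, R)
Step 7: δ(q1, a) = (q1, a, R)

The first 8 configurations are:
[q0]aaaaaaaa ⊢ X[q1]aaaaaaa ⊢ Xa[q1]aaaaaa ⊢ Xaa[q1]aaaaa ⊢ Xaaa[q1]aaaa ⊢ Xaaaa[q1]aaa ⊢ Xaaaaa[q1]aa ⊢ Xaaaaaa[q1]a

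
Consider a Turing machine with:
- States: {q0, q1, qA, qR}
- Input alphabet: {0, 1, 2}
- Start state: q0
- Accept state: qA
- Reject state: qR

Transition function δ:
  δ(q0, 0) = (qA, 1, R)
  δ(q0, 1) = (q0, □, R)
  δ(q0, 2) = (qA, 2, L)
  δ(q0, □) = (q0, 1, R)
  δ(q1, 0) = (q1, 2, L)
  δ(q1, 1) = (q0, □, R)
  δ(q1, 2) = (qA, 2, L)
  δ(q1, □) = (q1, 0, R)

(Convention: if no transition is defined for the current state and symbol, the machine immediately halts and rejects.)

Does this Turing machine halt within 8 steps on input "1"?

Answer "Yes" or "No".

Execution trace:
Initial: [q0]1
Step 1: δ(q0, 1) = (q0, □, R) → □[q0]□
Step 2: δ(q0, □) = (q0, 1, R) → □1[q0]□
Step 3: δ(q0, □) = (q0, 1, R) → □11[q0]□
Step 4: δ(q0, □) = (q0, 1, R) → □111[q0]□
Step 5: δ(q0, □) = (q0, 1, R) → □1111[q0]□
Step 6: δ(q0, □) = (q0, 1, R) → □11111[q0]□
Step 7: δ(q0, □) = (q0, 1, R) → □111111[q0]□
Step 8: δ(q0, □) = (q0, 1, R) → □1111111[q0]□

The machine has not reached a halting state after 8 steps.
The machine did not halt within the 8-step bound.

Answer: No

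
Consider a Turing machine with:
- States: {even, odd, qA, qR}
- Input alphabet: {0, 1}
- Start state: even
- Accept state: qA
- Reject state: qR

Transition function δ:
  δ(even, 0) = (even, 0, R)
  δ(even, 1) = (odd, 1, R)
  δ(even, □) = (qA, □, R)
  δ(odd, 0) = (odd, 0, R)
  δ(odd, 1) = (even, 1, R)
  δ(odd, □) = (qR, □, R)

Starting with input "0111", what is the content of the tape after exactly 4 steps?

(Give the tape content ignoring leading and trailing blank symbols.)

Execution trace:
Initial: [even]0111
Step 1: δ(even, 0) = (even, 0, R) → 0[even]111
Step 2: δ(even, 1) = (odd, 1, R) → 01[odd]11
Step 3: δ(odd, 1) = (even, 1, R) → 011[even]1
Step 4: δ(even, 1) = (odd, 1, R) → 0111[odd]□

After 4 steps, the tape (ignoring leading/trailing blanks) is: 0111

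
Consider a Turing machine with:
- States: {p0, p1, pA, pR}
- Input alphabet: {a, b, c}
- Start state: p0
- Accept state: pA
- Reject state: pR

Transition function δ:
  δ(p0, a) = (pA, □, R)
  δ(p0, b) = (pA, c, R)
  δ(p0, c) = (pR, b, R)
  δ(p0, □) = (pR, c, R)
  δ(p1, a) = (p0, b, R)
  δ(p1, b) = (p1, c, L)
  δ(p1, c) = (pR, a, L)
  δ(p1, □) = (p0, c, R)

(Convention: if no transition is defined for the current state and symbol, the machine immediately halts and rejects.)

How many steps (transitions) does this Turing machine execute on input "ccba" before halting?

Execution trace:
Initial: [p0]ccba
Step 1: δ(p0, c) = (pR, b, R) → b[pR]cba

The machine reaches the reject state pR and halts.

The machine executed 1 step before halting.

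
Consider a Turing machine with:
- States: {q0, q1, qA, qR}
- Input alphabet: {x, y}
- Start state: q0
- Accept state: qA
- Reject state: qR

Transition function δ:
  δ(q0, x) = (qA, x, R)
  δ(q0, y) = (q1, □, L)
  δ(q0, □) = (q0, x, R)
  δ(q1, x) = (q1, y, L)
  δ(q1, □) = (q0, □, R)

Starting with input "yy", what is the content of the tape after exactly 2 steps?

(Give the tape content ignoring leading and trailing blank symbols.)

Execution trace:
Initial: [q0]yy
Step 1: δ(q0, y) = (q1, □, L) → [q1]□□y
Step 2: δ(q1, □) = (q0, □, R) → □[q0]□y

After 2 steps, the tape (ignoring leading/trailing blanks) is: y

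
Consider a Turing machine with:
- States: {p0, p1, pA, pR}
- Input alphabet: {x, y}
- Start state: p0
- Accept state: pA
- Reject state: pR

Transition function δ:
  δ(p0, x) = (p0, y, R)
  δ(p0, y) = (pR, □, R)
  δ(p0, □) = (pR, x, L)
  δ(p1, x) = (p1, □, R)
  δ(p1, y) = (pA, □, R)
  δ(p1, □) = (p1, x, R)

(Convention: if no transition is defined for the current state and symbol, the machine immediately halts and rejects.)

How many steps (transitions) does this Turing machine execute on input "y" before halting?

Execution trace:
Initial: [p0]y
Step 1: δ(p0, y) = (pR, □, R) → □[pR]□

The machine reaches the reject state pR and halts.

The machine executed 1 step before halting.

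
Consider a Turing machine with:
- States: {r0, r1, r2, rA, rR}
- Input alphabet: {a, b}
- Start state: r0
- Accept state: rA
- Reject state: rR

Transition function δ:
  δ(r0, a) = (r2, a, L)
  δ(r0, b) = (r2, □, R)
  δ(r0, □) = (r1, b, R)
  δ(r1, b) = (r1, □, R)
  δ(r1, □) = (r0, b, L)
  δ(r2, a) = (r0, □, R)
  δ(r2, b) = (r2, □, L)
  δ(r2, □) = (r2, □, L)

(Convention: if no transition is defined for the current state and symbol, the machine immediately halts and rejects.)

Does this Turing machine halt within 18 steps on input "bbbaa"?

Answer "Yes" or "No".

Execution trace:
Initial: [r0]bbbaa
Step 1: δ(r0, b) = (r2, □, R) → □[r2]bbaa
Step 2: δ(r2, b) = (r2, □, L) → [r2]□□baa
Step 3: δ(r2, □) = (r2, □, L) → [r2]□□□baa
Step 4: δ(r2, □) = (r2, □, L) → [r2]□□□□baa
Step 5: δ(r2, □) = (r2, □, L) → [r2]□□□□□baa
Step 6: δ(r2, □) = (r2, □, L) → [r2]□□□□□□baa
Step 7: δ(r2, □) = (r2, □, L) → [r2]□□□□□□□baa
Step 8: δ(r2, □) = (r2, □, L) → [r2]□□□□□□□□baa
Step 9: δ(r2, □) = (r2, □, L) → [r2]□□□□□□□□□baa
Step 10: δ(r2, □) = (r2, □, L) → [r2]□□□□□□□□□□baa
Step 11: δ(r2, □) = (r2, □, L) → [r2]□□□□□□□□□□□baa
Step 12: δ(r2, □) = (r2, □, L) → [r2]□□□□□□□□□□□□baa
Step 13: δ(r2, □) = (r2, □, L) → [r2]□□□□□□□□□□□□□baa
Step 14: δ(r2, □) = (r2, □, L) → [r2]□□□□□□□□□□□□□□baa
Step 15: δ(r2, □) = (r2, □, L) → [r2]□□□□□□□□□□□□□□□baa
Step 16: δ(r2, □) = (r2, □, L) → [r2]□□□□□□□□□□□□□□□□baa
Step 17: δ(r2, □) = (r2, □, L) → [r2]□□□□□□□□□□□□□□□□□baa
Step 18: δ(r2, □) = (r2, □, L) → [r2]□□□□□□□□□□□□□□□□□□baa

The machine has not reached a halting state after 18 steps.
The machine did not halt within the 18-step bound.

Answer: No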